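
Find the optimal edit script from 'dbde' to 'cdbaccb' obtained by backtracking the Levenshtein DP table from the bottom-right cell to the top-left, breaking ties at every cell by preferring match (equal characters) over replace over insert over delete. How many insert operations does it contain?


Edit distance = 5. Backtracking from cell (4, 7) with preference match > replace > insert > delete,
then listing the resulting alignment 'dbde' -> 'cdbaccb' left to right:
  Step 1: insert 'c' [insertion #1]
  Step 2: keep 'd'
  Step 3: keep 'b'
  Step 4: insert 'a' [insertion #2]
  Step 5: insert 'c' [insertion #3]
  Step 6: replace d->c
  Step 7: replace e->b
Total insertions: 3

3


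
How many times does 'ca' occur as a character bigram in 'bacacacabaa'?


Scanning 'bacacacabaa' for bigram 'ca':
  Position 0: 'ba' -> no
  Position 1: 'ac' -> no
  Position 2: 'ca' -> MATCH
  Position 3: 'ac' -> no
  Position 4: 'ca' -> MATCH
  Position 5: 'ac' -> no
  Position 6: 'ca' -> MATCH
  Position 7: 'ab' -> no
  Position 8: 'ba' -> no
  Position 9: 'aa' -> no
Total matches: 3

3


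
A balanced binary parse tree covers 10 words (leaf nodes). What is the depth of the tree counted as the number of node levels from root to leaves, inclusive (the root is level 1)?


In a balanced binary tree with n leaves the deepest leaf is ceil(log2(n)) edges below the root,
so counting node levels inclusive of root and leaves gives ceil(log2(n)) + 1 levels.
log2(10) = 3.3219
ceil(3.3219) = 4
levels = 4 + 1 = 5

5


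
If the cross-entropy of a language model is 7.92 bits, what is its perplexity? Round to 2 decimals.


Perplexity formula: PP = 2^H
H = 7.92
PP = 2^7.92
Decompose: 2^7.92 = 2^7 * 2^0.92
2^7 = 128, 2^0.92 ~ 1.8921153
PP ~ 128 * 1.8921153 = 242.1907584
Rounded to 2 decimals: 242.19

242.19


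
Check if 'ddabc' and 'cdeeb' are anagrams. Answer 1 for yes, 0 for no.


Sort characters of 'ddabc': 'abcdd'
Sort characters of 'cdeeb': 'bcdee'
Sorted forms differ -> they are NOT anagrams
Result: 0

0


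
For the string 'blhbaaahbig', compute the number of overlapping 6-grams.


String 'blhbaaahbig' has length L = 11.
Number of overlapping n-grams = L - n + 1
Substituting: 11 - 6 + 1 = 6

6


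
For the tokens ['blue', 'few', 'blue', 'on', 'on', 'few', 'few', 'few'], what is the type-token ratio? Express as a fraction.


Tokens: 8
Unique types: ('blue', 'few', 'on') = 3
TTR = 3/8
Already in lowest terms.

3/8


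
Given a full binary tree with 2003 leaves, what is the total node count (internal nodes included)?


Leaf nodes (terminals): 2003
Internal nodes = n - 1 = 2003 - 1 = 2002
Total = leaves + internal = 2003 + 2002 = 4005

4005


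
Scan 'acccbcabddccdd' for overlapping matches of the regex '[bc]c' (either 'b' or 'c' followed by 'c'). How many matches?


Pattern: [bc]c means either 'b' or 'c' followed by 'c'.
Scanning 'acccbcabddccdd' position-by-position:
  Pos 0: window 'ac' -> no
  Pos 1: window 'cc' -> MATCH
  Pos 2: window 'cc' -> MATCH
  Pos 3: window 'cb' -> no
  Pos 4: window 'bc' -> MATCH
  Pos 5: window 'ca' -> no
  Pos 6: window 'ab' -> no
  Pos 7: window 'bd' -> no
  Pos 8: window 'dd' -> no
  Pos 9: window 'dc' -> no
  Pos 10: window 'cc' -> MATCH
  Pos 11: window 'cd' -> no
  Pos 12: window 'dd' -> no
  Pos 13: window 'd' -> no
Total matches: 4

4


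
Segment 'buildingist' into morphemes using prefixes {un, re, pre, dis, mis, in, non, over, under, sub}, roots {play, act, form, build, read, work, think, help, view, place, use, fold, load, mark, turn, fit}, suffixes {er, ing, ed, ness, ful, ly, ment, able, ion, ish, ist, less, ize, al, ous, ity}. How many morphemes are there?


Segmenting 'buildingist' against the inventory:
  'build' -> root (morpheme 1)
  'ing' -> suffix (morpheme 2)
  'ist' -> suffix (morpheme 3)
Total morphemes: 3

3


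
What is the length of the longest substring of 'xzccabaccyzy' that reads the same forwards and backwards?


Scanning 'xzccabaccyzy' for palindromic substrings.
Substring at positions 2-8: 'ccabacc'.
Check: reverse('ccabacc') = 'ccabacc' -> palindrome confirmed.
Neighbouring characters ('z' / 'y') break symmetry, so it cannot extend further.
No longer palindromic substring exists; longest length = 7

7


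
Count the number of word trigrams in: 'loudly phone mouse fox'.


Word trigrams from [4] words:
  Trigram 1: (loudly phone mouse)
  Trigram 2: (phone mouse fox)
Total word trigrams: 4 - 2 = 2

2


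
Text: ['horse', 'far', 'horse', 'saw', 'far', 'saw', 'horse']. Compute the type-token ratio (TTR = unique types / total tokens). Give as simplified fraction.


Tokens: 7
Unique types: ('far', 'horse', 'saw') = 3
TTR = 3/7
Already in lowest terms.

3/7


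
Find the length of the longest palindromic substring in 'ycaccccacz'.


Scanning 'ycaccccacz' for palindromic substrings.
Substring at positions 1-8: 'caccccac'.
Check: reverse('caccccac') = 'caccccac' -> palindrome confirmed.
Neighbouring characters ('y' / 'z') break symmetry, so it cannot extend further.
No longer palindromic substring exists; longest length = 8

8


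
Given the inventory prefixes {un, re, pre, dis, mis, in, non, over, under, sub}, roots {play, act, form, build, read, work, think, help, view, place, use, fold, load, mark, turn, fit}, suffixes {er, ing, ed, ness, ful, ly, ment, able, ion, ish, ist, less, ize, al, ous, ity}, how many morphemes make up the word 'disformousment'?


Segmenting 'disformousment' against the inventory:
  'dis' -> prefix (morpheme 1)
  'form' -> root (morpheme 2)
  'ous' -> suffix (morpheme 3)
  'ment' -> suffix (morpheme 4)
Total morphemes: 4

4


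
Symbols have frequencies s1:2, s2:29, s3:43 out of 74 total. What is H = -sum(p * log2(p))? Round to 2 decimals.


Computing entropy H = -sum(p_i * log2(p_i)):
  s1: p = 2/74 = 0.0270, -p*log2(p) = 0.1408
  s2: p = 29/74 = 0.3919, -p*log2(p) = 0.5296
  s3: p = 43/74 = 0.5811, -p*log2(p) = 0.4551
H = sum of terms = 1.1255
Rounded to 2 decimals: 1.13

1.13


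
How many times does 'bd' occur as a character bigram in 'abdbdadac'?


Scanning 'abdbdadac' for bigram 'bd':
  Position 0: 'ab' -> no
  Position 1: 'bd' -> MATCH
  Position 2: 'db' -> no
  Position 3: 'bd' -> MATCH
  Position 4: 'da' -> no
  Position 5: 'ad' -> no
  Position 6: 'da' -> no
  Position 7: 'ac' -> no
Total matches: 2

2


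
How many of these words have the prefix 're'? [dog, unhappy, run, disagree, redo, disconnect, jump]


Checking each word for prefix 're':
  'dog' -> no (count: 0)
  'unhappy' -> no (count: 0)
  'run' -> no (count: 0)
  'disagree' -> no (count: 0)
  'redo' -> YES, starts with 're' (count: 1)
  'disconnect' -> no (count: 1)
  'jump' -> no (count: 1)
Total with prefix 're': 1

1


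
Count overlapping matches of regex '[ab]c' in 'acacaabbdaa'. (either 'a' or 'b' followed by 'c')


Pattern: [ab]c means either 'a' or 'b' followed by 'c'.
Scanning 'acacaabbdaa' position-by-position:
  Pos 0: window 'ac' -> MATCH
  Pos 1: window 'ca' -> no
  Pos 2: window 'ac' -> MATCH
  Pos 3: window 'ca' -> no
  Pos 4: window 'aa' -> no
  Pos 5: window 'ab' -> no
  Pos 6: window 'bb' -> no
  Pos 7: window 'bd' -> no
  Pos 8: window 'da' -> no
  Pos 9: window 'aa' -> no
  Pos 10: window 'a' -> no
Total matches: 2

2


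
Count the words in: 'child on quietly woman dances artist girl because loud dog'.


Counting words by splitting on spaces:
  Word 1: 'child'
  Word 2: 'on'
  Word 3: 'quietly'
  Word 4: 'woman'
  Word 5: 'dances'
  Word 6: 'artist'
  Word 7: 'girl'
  Word 8: 'because'
  Word 9: 'loud'
  Word 10: 'dog'
Total words: 10

10


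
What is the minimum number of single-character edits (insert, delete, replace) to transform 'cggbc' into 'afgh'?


Building DP table for s1='cggbc' (len 5) and s2='afgh' (len 4):
       a  f  g  h
    0  1  2  3  4
  c 1  1  2  3  4
  g 2  2  2  2  3
  g 3  3  3  2  3
  b 4  4  4  3  3
  c 5  5  5  4  4
Edit distance = dp[5][4] = 4

4


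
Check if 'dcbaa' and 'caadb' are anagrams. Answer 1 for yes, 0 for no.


Sort characters of 'dcbaa': 'aabcd'
Sort characters of 'caadb': 'aabcd'
Sorted forms match -> they ARE anagrams
Result: 1

1


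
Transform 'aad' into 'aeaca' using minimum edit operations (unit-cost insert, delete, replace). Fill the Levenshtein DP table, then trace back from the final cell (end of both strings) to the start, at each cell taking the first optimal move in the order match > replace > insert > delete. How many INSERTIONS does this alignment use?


Edit distance = 3. Backtracking from cell (3, 5) with preference match > replace > insert > delete,
then listing the resulting alignment 'aad' -> 'aeaca' left to right:
  Step 1: keep 'a'
  Step 2: insert 'e' [insertion #1]
  Step 3: keep 'a'
  Step 4: insert 'c' [insertion #2]
  Step 5: replace d->a
Total insertions: 2

2


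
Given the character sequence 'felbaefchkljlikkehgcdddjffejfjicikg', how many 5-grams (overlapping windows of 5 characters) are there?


String 'felbaefchkljlikkehgcdddjffejfjicikg' has length L = 35.
Number of overlapping n-grams = L - n + 1
Substituting: 35 - 5 + 1 = 31

31


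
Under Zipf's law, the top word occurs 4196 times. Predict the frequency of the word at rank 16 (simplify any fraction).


Zipf's law: freq(rank) = f1 / rank
f1 = 4196, rank = 16
freq = 4196 / 16
GCD(4196, 16) = 4
Simplified: 1049/4

1049/4


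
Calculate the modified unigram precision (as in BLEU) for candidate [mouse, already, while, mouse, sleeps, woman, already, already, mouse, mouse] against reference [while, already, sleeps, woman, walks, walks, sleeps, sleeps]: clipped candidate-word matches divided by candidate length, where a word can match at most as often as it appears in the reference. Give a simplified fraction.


Reference word counts: {'already': 1, 'sleeps': 3, 'walks': 2, 'while': 1, 'woman': 1}
Checking each candidate word (with clipping):
  'mouse' -> not in reference -> no match (matches: 0)
  'already' -> in reference (ref count 1, used 1/1) -> match (matches: 1)
  'while' -> in reference (ref count 1, used 1/1) -> match (matches: 2)
  'mouse' -> not in reference -> no match (matches: 2)
  'sleeps' -> in reference (ref count 3, used 1/3) -> match (matches: 3)
  'woman' -> in reference (ref count 1, used 1/1) -> match (matches: 4)
  'already' -> ref count 1 already used up (1/1) -> clipped, no match (matches: 4)
  'already' -> ref count 1 already used up (1/1) -> clipped, no match (matches: 4)
  'mouse' -> not in reference -> no match (matches: 4)
  'mouse' -> not in reference -> no match (matches: 4)
Clipped matches: 4, Candidate length: 10
Precision = 4/10 = 2/5

2/5


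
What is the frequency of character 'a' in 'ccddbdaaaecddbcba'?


Scanning 'ccddbdaaaecddbcba' for 'a':
  Position 6: 'a' -> MATCH (count: 1)
  Position 7: 'a' -> MATCH (count: 2)
  Position 8: 'a' -> MATCH (count: 3)
  Position 16: 'a' -> MATCH (count: 4)
Total occurrences of 'a': 4

4


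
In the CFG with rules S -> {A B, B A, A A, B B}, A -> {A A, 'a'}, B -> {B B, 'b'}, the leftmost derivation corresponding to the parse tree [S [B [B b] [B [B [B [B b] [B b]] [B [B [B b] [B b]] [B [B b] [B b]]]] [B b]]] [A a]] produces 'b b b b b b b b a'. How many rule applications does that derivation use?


Every bracketed nonterminal node [X ...] in the tree is produced by exactly one rule application.
Reading the tree off as a leftmost derivation:
  Step 1: S  =>  B A   (applied S -> B A)
  Step 2: B A  =>  B B A   (applied B -> B B)
  Step 3: B B A  =>  b B A   (applied B -> b)
  Step 4: b B A  =>  b B B A   (applied B -> B B)
  Step 5: b B B A  =>  b B B B A   (applied B -> B B)
  Step 6: b B B B A  =>  b B B B B A   (applied B -> B B)
  Step 7: b B B B B A  =>  b b B B B A   (applied B -> b)
  Step 8: b b B B B A  =>  b b b B B A   (applied B -> b)
  Step 9: b b b B B A  =>  b b b B B B A   (applied B -> B B)
  Step 10: b b b B B B A  =>  b b b B B B B A   (applied B -> B B)
  Step 11: b b b B B B B A  =>  b b b b B B B A   (applied B -> b)
  Step 12: b b b b B B B A  =>  b b b b b B B A   (applied B -> b)
  Step 13: b b b b b B B A  =>  b b b b b B B B A   (applied B -> B B)
  Step 14: b b b b b B B B A  =>  b b b b b b B B A   (applied B -> b)
  Step 15: b b b b b b B B A  =>  b b b b b b b B A   (applied B -> b)
  Step 16: b b b b b b b B A  =>  b b b b b b b b A   (applied B -> b)
  Step 17: b b b b b b b b A  =>  b b b b b b b b a   (applied A -> a)
Final yield: b b b b b b b b a
Total rewrite steps: 17

17


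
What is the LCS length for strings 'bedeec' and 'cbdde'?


DP table for LCS of 'bedeec' and 'cbdde':
       c  b  d  d  e
    0  0  0  0  0  0
  b 0  0  1  1  1  1
  e 0  0  1  1  1  2
  d 0  0  1  2  2  2
  e 0  0  1  2  2  3
  e 0  0  1  2  2  3
  c 0  1  1  2  2  3
LCS: 'bde'
LCS length = 3

3


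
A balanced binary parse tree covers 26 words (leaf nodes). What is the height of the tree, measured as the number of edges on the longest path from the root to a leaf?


In a balanced binary tree with n leaves the deepest leaf is ceil(log2(n)) edges below the root.
log2(26) = 4.7004
ceil(4.7004) = 5
height (edges) = 5

5


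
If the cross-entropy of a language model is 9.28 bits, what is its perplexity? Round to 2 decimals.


Perplexity formula: PP = 2^H
H = 9.28
PP = 2^9.28
Decompose: 2^9.28 = 2^9 * 2^0.28
2^9 = 512, 2^0.28 ~ 1.2141949
PP ~ 512 * 1.2141949 = 621.6677888
Rounded to 2 decimals: 621.67

621.67


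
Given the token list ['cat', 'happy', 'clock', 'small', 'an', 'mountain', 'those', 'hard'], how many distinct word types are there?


Listing all tokens and tracking unique types:
  Token 1: 'cat' -> NEW (unique so far: 1)
  Token 2: 'happy' -> NEW (unique so far: 2)
  Token 3: 'clock' -> NEW (unique so far: 3)
  Token 4: 'small' -> NEW (unique so far: 4)
  Token 5: 'an' -> NEW (unique so far: 5)
  Token 6: 'mountain' -> NEW (unique so far: 6)
  Token 7: 'those' -> NEW (unique so far: 7)
  Token 8: 'hard' -> NEW (unique so far: 8)
Unique types: ('an', 'cat', 'clock', 'happy', 'hard', 'mountain', 'small', 'those')
Vocabulary size: 8

8


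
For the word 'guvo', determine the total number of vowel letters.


Scanning each character of 'guvo':
  Position 1: 'g' -> consonant (running count: 0)
  Position 2: 'u' -> vowel (running count: 1)
  Position 3: 'v' -> consonant (running count: 1)
  Position 4: 'o' -> vowel (running count: 2)
Total vowels: 2

2


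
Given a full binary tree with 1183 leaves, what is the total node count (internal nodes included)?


Leaf nodes (terminals): 1183
Internal nodes = n - 1 = 1183 - 1 = 1182
Total = leaves + internal = 1183 + 1182 = 2365

2365


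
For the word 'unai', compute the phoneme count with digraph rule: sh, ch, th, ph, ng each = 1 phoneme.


Parsing 'unai' greedily, digraphs first:
  'u' -> vowel phoneme (phonemes so far: 1)
  'n' -> consonant phoneme (phonemes so far: 2)
  'a' -> vowel phoneme (phonemes so far: 3)
  'i' -> vowel phoneme (phonemes so far: 4)
Total phonemes: 4

4


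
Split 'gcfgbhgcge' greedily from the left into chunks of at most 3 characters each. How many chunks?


'gcfgbhgcge' has 10 characters.
Chunking with max size 3:
  Chunk 1: 'gcf' (positions 0-2)
  Chunk 2: 'gbh' (positions 3-5)
  Chunk 3: 'gcg' (positions 6-8)
  Chunk 4: 'e' (positions 9-9)
Total chunks: ceil(10 / 3) = 4

4


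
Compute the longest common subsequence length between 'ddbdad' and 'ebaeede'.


DP table for LCS of 'ddbdad' and 'ebaeede':
       e  b  a  e  e  d  e
    0  0  0  0  0  0  0  0
  d 0  0  0  0  0  0  1  1
  d 0  0  0  0  0  0  1  1
  b 0  0  1  1  1  1  1  1
  d 0  0  1  1  1  1  2  2
  a 0  0  1  2  2  2  2  2
  d 0  0  1  2  2  2  3  3
LCS: 'bad'
LCS length = 3

3


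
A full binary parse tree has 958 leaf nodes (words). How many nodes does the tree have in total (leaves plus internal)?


Leaf nodes (terminals): 958
Internal nodes = n - 1 = 958 - 1 = 957
Total = leaves + internal = 958 + 957 = 1915

1915


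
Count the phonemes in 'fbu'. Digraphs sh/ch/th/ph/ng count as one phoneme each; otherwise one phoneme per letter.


Parsing 'fbu' greedily, digraphs first:
  'f' -> consonant phoneme (phonemes so far: 1)
  'b' -> consonant phoneme (phonemes so far: 2)
  'u' -> vowel phoneme (phonemes so far: 3)
Total phonemes: 3

3


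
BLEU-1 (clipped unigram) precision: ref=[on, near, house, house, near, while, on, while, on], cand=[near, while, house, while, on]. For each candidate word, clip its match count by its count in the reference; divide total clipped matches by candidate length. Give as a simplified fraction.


Reference word counts: {'house': 2, 'near': 2, 'on': 3, 'while': 2}
Checking each candidate word (with clipping):
  'near' -> in reference (ref count 2, used 1/2) -> match (matches: 1)
  'while' -> in reference (ref count 2, used 1/2) -> match (matches: 2)
  'house' -> in reference (ref count 2, used 1/2) -> match (matches: 3)
  'while' -> in reference (ref count 2, used 2/2) -> match (matches: 4)
  'on' -> in reference (ref count 3, used 1/3) -> match (matches: 5)
Clipped matches: 5, Candidate length: 5
Precision = 5/5 = 1

1


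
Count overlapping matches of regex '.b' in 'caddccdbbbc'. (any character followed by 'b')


Pattern: .b means any character followed by 'b'.
Scanning 'caddccdbbbc' position-by-position:
  Pos 0: window 'ca' -> no
  Pos 1: window 'ad' -> no
  Pos 2: window 'dd' -> no
  Pos 3: window 'dc' -> no
  Pos 4: window 'cc' -> no
  Pos 5: window 'cd' -> no
  Pos 6: window 'db' -> MATCH
  Pos 7: window 'bb' -> MATCH
  Pos 8: window 'bb' -> MATCH
  Pos 9: window 'bc' -> no
  Pos 10: window 'c' -> no
Total matches: 3

3


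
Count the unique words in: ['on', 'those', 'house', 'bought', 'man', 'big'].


Listing all tokens and tracking unique types:
  Token 1: 'on' -> NEW (unique so far: 1)
  Token 2: 'those' -> NEW (unique so far: 2)
  Token 3: 'house' -> NEW (unique so far: 3)
  Token 4: 'bought' -> NEW (unique so far: 4)
  Token 5: 'man' -> NEW (unique so far: 5)
  Token 6: 'big' -> NEW (unique so far: 6)
Unique types: ('big', 'bought', 'house', 'man', 'on', 'those')
Vocabulary size: 6

6


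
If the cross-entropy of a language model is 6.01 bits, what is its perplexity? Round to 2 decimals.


Perplexity formula: PP = 2^H
H = 6.01
PP = 2^6.01
Decompose: 2^6.01 = 2^6 * 2^0.01
2^6 = 64, 2^0.01 ~ 1.0069556
PP ~ 64 * 1.0069556 = 64.4451584
Rounded to 2 decimals: 64.45

64.45


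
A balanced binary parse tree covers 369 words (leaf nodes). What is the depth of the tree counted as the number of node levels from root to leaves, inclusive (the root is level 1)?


In a balanced binary tree with n leaves the deepest leaf is ceil(log2(n)) edges below the root,
so counting node levels inclusive of root and leaves gives ceil(log2(n)) + 1 levels.
log2(369) = 8.5275
ceil(8.5275) = 9
levels = 9 + 1 = 10

10


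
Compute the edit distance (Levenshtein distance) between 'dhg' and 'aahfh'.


Building DP table for s1='dhg' (len 3) and s2='aahfh' (len 5):
       a  a  h  f  h
    0  1  2  3  4  5
  d 1  1  2  3  4  5
  h 2  2  2  2  3  4
  g 3  3  3  3  3  4
Edit distance = dp[3][5] = 4

4


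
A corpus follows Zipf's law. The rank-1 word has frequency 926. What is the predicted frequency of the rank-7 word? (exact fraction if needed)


Zipf's law: freq(rank) = f1 / rank
f1 = 926, rank = 7
freq = 926 / 7
GCD(926, 7) = 1
Simplified: 926/7

926/7


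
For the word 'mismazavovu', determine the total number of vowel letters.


Scanning each character of 'mismazavovu':
  Position 1: 'm' -> consonant (running count: 0)
  Position 2: 'i' -> vowel (running count: 1)
  Position 3: 's' -> consonant (running count: 1)
  Position 4: 'm' -> consonant (running count: 1)
  Position 5: 'a' -> vowel (running count: 2)
  Position 6: 'z' -> consonant (running count: 2)
  Position 7: 'a' -> vowel (running count: 3)
  Position 8: 'v' -> consonant (running count: 3)
  Position 9: 'o' -> vowel (running count: 4)
  Position 10: 'v' -> consonant (running count: 4)
  Position 11: 'u' -> vowel (running count: 5)
Total vowels: 5

5


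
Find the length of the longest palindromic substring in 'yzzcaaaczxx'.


Scanning 'yzzcaaaczxx' for palindromic substrings.
Substring at positions 2-8: 'zcaaacz'.
Check: reverse('zcaaacz') = 'zcaaacz' -> palindrome confirmed.
Neighbouring characters ('z' / 'x') break symmetry, so it cannot extend further.
No longer palindromic substring exists; longest length = 7

7


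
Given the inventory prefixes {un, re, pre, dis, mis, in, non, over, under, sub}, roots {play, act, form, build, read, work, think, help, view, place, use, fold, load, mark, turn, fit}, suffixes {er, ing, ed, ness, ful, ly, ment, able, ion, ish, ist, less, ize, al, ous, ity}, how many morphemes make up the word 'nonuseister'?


Segmenting 'nonuseister' against the inventory:
  'non' -> prefix (morpheme 1)
  'use' -> root (morpheme 2)
  'ist' -> suffix (morpheme 3)
  'er' -> suffix (morpheme 4)
Total morphemes: 4

4


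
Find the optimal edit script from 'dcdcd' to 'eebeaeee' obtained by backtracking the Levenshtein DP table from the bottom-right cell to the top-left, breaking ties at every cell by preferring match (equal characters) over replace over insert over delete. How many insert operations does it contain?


Edit distance = 8. Backtracking from cell (5, 8) with preference match > replace > insert > delete,
then listing the resulting alignment 'dcdcd' -> 'eebeaeee' left to right:
  Step 1: insert 'e' [insertion #1]
  Step 2: insert 'e' [insertion #2]
  Step 3: insert 'b' [insertion #3]
  Step 4: replace d->e
  Step 5: replace c->a
  Step 6: replace d->e
  Step 7: replace c->e
  Step 8: replace d->e
Total insertions: 3

3


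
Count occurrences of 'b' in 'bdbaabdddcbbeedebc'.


Scanning 'bdbaabdddcbbeedebc' for 'b':
  Position 0: 'b' -> MATCH (count: 1)
  Position 2: 'b' -> MATCH (count: 2)
  Position 5: 'b' -> MATCH (count: 3)
  Position 10: 'b' -> MATCH (count: 4)
  Position 11: 'b' -> MATCH (count: 5)
  Position 16: 'b' -> MATCH (count: 6)
Total occurrences of 'b': 6

6


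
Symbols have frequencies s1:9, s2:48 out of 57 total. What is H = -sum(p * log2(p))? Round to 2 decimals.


Computing entropy H = -sum(p_i * log2(p_i)):
  s1: p = 9/57 = 0.1579, -p*log2(p) = 0.4205
  s2: p = 48/57 = 0.8421, -p*log2(p) = 0.2088
H = sum of terms = 0.6293
Rounded to 2 decimals: 0.63

0.63


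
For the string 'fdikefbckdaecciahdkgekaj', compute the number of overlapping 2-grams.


String 'fdikefbckdaecciahdkgekaj' has length L = 24.
Number of overlapping n-grams = L - n + 1
Substituting: 24 - 2 + 1 = 23

23


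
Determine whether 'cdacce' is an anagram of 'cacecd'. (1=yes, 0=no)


Sort characters of 'cdacce': 'acccde'
Sort characters of 'cacecd': 'acccde'
Sorted forms match -> they ARE anagrams
Result: 1

1


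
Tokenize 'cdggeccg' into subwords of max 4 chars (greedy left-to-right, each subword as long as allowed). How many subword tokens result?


'cdggeccg' has 8 characters.
Chunking with max size 4:
  Chunk 1: 'cdgg' (positions 0-3)
  Chunk 2: 'eccg' (positions 4-7)
Total chunks: ceil(8 / 4) = 2

2


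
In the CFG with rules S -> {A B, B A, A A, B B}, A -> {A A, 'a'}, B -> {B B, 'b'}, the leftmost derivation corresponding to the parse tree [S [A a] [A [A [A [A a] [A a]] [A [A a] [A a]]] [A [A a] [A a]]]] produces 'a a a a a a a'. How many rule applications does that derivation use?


Every bracketed nonterminal node [X ...] in the tree is produced by exactly one rule application.
Reading the tree off as a leftmost derivation:
  Step 1: S  =>  A A   (applied S -> A A)
  Step 2: A A  =>  a A   (applied A -> a)
  Step 3: a A  =>  a A A   (applied A -> A A)
  Step 4: a A A  =>  a A A A   (applied A -> A A)
  Step 5: a A A A  =>  a A A A A   (applied A -> A A)
  Step 6: a A A A A  =>  a a A A A   (applied A -> a)
  Step 7: a a A A A  =>  a a a A A   (applied A -> a)
  Step 8: a a a A A  =>  a a a A A A   (applied A -> A A)
  Step 9: a a a A A A  =>  a a a a A A   (applied A -> a)
  Step 10: a a a a A A  =>  a a a a a A   (applied A -> a)
  Step 11: a a a a a A  =>  a a a a a A A   (applied A -> A A)
  Step 12: a a a a a A A  =>  a a a a a a A   (applied A -> a)
  Step 13: a a a a a a A  =>  a a a a a a a   (applied A -> a)
Final yield: a a a a a a a
Total rewrite steps: 13

13


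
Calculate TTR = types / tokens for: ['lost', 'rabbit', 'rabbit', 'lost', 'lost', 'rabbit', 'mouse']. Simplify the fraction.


Tokens: 7
Unique types: ('lost', 'mouse', 'rabbit') = 3
TTR = 3/7
Already in lowest terms.

3/7


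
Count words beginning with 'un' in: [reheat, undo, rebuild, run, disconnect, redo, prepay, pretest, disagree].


Checking each word for prefix 'un':
  'reheat' -> no (count: 0)
  'undo' -> YES, starts with 'un' (count: 1)
  'rebuild' -> no (count: 1)
  'run' -> no (count: 1)
  'disconnect' -> no (count: 1)
  'redo' -> no (count: 1)
  'prepay' -> no (count: 1)
  'pretest' -> no (count: 1)
  'disagree' -> no (count: 1)
Total with prefix 'un': 1

1


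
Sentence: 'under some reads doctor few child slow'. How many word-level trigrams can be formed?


Word trigrams from [7] words:
  Trigram 1: (under some reads)
  Trigram 2: (some reads doctor)
  Trigram 3: (reads doctor few)
  Trigram 4: (doctor few child)
  Trigram 5: (few child slow)
Total word trigrams: 7 - 2 = 5

5


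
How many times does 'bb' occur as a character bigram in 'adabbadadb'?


Scanning 'adabbadadb' for bigram 'bb':
  Position 0: 'ad' -> no
  Position 1: 'da' -> no
  Position 2: 'ab' -> no
  Position 3: 'bb' -> MATCH
  Position 4: 'ba' -> no
  Position 5: 'ad' -> no
  Position 6: 'da' -> no
  Position 7: 'ad' -> no
  Position 8: 'db' -> no
Total matches: 1

1


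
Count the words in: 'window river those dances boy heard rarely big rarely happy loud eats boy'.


Counting words by splitting on spaces:
  Word 1: 'window'
  Word 2: 'river'
  Word 3: 'those'
  Word 4: 'dances'
  Word 5: 'boy'
  Word 6: 'heard'
  Word 7: 'rarely'
  Word 8: 'big'
  Word 9: 'rarely'
  Word 10: 'happy'
  Word 11: 'loud'
  Word 12: 'eats'
  Word 13: 'boy'
Total words: 13

13


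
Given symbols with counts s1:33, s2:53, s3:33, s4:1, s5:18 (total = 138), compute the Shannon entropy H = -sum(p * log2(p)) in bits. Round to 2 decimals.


Computing entropy H = -sum(p_i * log2(p_i)):
  s1: p = 33/138 = 0.2391, -p*log2(p) = 0.4936
  s2: p = 53/138 = 0.3841, -p*log2(p) = 0.5302
  s3: p = 33/138 = 0.2391, -p*log2(p) = 0.4936
  s4: p = 1/138 = 0.0072, -p*log2(p) = 0.0515
  s5: p = 18/138 = 0.1304, -p*log2(p) = 0.3833
H = sum of terms = 1.9522
Rounded to 2 decimals: 1.95

1.95


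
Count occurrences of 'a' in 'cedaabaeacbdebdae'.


Scanning 'cedaabaeacbdebdae' for 'a':
  Position 3: 'a' -> MATCH (count: 1)
  Position 4: 'a' -> MATCH (count: 2)
  Position 6: 'a' -> MATCH (count: 3)
  Position 8: 'a' -> MATCH (count: 4)
  Position 15: 'a' -> MATCH (count: 5)
Total occurrences of 'a': 5

5


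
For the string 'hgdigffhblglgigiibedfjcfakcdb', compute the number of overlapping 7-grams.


String 'hgdigffhblglgigiibedfjcfakcdb' has length L = 29.
Number of overlapping n-grams = L - n + 1
Substituting: 29 - 7 + 1 = 23

23


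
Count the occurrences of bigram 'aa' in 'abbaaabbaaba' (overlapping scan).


Scanning 'abbaaabbaaba' for bigram 'aa':
  Position 0: 'ab' -> no
  Position 1: 'bb' -> no
  Position 2: 'ba' -> no
  Position 3: 'aa' -> MATCH
  Position 4: 'aa' -> MATCH
  Position 5: 'ab' -> no
  Position 6: 'bb' -> no
  Position 7: 'ba' -> no
  Position 8: 'aa' -> MATCH
  Position 9: 'ab' -> no
  Position 10: 'ba' -> no
Total matches: 3

3


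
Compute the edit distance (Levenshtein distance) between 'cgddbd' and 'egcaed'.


Building DP table for s1='cgddbd' (len 6) and s2='egcaed' (len 6):
       e  g  c  a  e  d
    0  1  2  3  4  5  6
  c 1  1  2  2  3  4  5
  g 2  2  1  2  3  4  5
  d 3  3  2  2  3  4  4
  d 4  4  3  3  3  4  4
  b 5  5  4  4  4  4  5
  d 6  6  5  5  5  5  4
Edit distance = dp[6][6] = 4

4


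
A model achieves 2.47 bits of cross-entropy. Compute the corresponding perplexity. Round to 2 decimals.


Perplexity formula: PP = 2^H
H = 2.47
PP = 2^2.47
Decompose: 2^2.47 = 2^2 * 2^0.47
2^2 = 4, 2^0.47 ~ 1.3851095
PP ~ 4 * 1.3851095 = 5.5404380
Rounded to 2 decimals: 5.54

5.54


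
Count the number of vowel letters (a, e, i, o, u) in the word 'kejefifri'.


Scanning each character of 'kejefifri':
  Position 1: 'k' -> consonant (running count: 0)
  Position 2: 'e' -> vowel (running count: 1)
  Position 3: 'j' -> consonant (running count: 1)
  Position 4: 'e' -> vowel (running count: 2)
  Position 5: 'f' -> consonant (running count: 2)
  Position 6: 'i' -> vowel (running count: 3)
  Position 7: 'f' -> consonant (running count: 3)
  Position 8: 'r' -> consonant (running count: 3)
  Position 9: 'i' -> vowel (running count: 4)
Total vowels: 4

4


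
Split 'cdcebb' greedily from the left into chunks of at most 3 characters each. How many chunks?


'cdcebb' has 6 characters.
Chunking with max size 3:
  Chunk 1: 'cdc' (positions 0-2)
  Chunk 2: 'ebb' (positions 3-5)
Total chunks: ceil(6 / 3) = 2

2


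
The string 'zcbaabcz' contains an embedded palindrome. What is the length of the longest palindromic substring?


Scanning 'zcbaabcz' for palindromic substrings.
Substring at positions 0-7: 'zcbaabcz'.
Check: reverse('zcbaabcz') = 'zcbaabcz' -> palindrome confirmed.
No longer palindromic substring exists; longest length = 8

8


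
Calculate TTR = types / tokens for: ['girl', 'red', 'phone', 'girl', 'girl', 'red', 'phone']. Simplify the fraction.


Tokens: 7
Unique types: ('girl', 'phone', 'red') = 3
TTR = 3/7
Already in lowest terms.

3/7


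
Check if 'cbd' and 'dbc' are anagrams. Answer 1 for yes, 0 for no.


Sort characters of 'cbd': 'bcd'
Sort characters of 'dbc': 'bcd'
Sorted forms match -> they ARE anagrams
Result: 1

1


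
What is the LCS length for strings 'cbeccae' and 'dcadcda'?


DP table for LCS of 'cbeccae' and 'dcadcda':
       d  c  a  d  c  d  a
    0  0  0  0  0  0  0  0
  c 0  0  1  1  1  1  1  1
  b 0  0  1  1  1  1  1  1
  e 0  0  1  1  1  1  1  1
  c 0  0  1  1  1  2  2  2
  c 0  0  1  1  1  2  2  2
  a 0  0  1  2  2  2  2  3
  e 0  0  1  2  2  2  2  3
LCS: 'cca'
LCS length = 3

3


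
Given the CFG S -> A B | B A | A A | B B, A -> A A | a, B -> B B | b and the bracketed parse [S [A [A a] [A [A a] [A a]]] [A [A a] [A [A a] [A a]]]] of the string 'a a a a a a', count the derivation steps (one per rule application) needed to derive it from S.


Every bracketed nonterminal node [X ...] in the tree is produced by exactly one rule application.
Reading the tree off as a leftmost derivation:
  Step 1: S  =>  A A   (applied S -> A A)
  Step 2: A A  =>  A A A   (applied A -> A A)
  Step 3: A A A  =>  a A A   (applied A -> a)
  Step 4: a A A  =>  a A A A   (applied A -> A A)
  Step 5: a A A A  =>  a a A A   (applied A -> a)
  Step 6: a a A A  =>  a a a A   (applied A -> a)
  Step 7: a a a A  =>  a a a A A   (applied A -> A A)
  Step 8: a a a A A  =>  a a a a A   (applied A -> a)
  Step 9: a a a a A  =>  a a a a A A   (applied A -> A A)
  Step 10: a a a a A A  =>  a a a a a A   (applied A -> a)
  Step 11: a a a a a A  =>  a a a a a a   (applied A -> a)
Final yield: a a a a a a
Total rewrite steps: 11

11


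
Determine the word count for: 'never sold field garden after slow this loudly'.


Counting words by splitting on spaces:
  Word 1: 'never'
  Word 2: 'sold'
  Word 3: 'field'
  Word 4: 'garden'
  Word 5: 'after'
  Word 6: 'slow'
  Word 7: 'this'
  Word 8: 'loudly'
Total words: 8

8


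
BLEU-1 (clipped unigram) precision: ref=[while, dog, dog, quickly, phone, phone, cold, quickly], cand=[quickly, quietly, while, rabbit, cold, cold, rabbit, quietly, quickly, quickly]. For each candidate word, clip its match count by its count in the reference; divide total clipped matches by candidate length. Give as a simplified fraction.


Reference word counts: {'cold': 1, 'dog': 2, 'phone': 2, 'quickly': 2, 'while': 1}
Checking each candidate word (with clipping):
  'quickly' -> in reference (ref count 2, used 1/2) -> match (matches: 1)
  'quietly' -> not in reference -> no match (matches: 1)
  'while' -> in reference (ref count 1, used 1/1) -> match (matches: 2)
  'rabbit' -> not in reference -> no match (matches: 2)
  'cold' -> in reference (ref count 1, used 1/1) -> match (matches: 3)
  'cold' -> ref count 1 already used up (1/1) -> clipped, no match (matches: 3)
  'rabbit' -> not in reference -> no match (matches: 3)
  'quietly' -> not in reference -> no match (matches: 3)
  'quickly' -> in reference (ref count 2, used 2/2) -> match (matches: 4)
  'quickly' -> ref count 2 already used up (2/2) -> clipped, no match (matches: 4)
Clipped matches: 4, Candidate length: 10
Precision = 4/10 = 2/5

2/5


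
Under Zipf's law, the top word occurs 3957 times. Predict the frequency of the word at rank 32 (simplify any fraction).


Zipf's law: freq(rank) = f1 / rank
f1 = 3957, rank = 32
freq = 3957 / 32
GCD(3957, 32) = 1
Simplified: 3957/32

3957/32


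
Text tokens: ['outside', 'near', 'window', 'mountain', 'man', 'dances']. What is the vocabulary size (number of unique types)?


Listing all tokens and tracking unique types:
  Token 1: 'outside' -> NEW (unique so far: 1)
  Token 2: 'near' -> NEW (unique so far: 2)
  Token 3: 'window' -> NEW (unique so far: 3)
  Token 4: 'mountain' -> NEW (unique so far: 4)
  Token 5: 'man' -> NEW (unique so far: 5)
  Token 6: 'dances' -> NEW (unique so far: 6)
Unique types: ('dances', 'man', 'mountain', 'near', 'outside', 'window')
Vocabulary size: 6

6


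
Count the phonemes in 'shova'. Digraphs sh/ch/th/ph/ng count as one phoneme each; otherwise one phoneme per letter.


Parsing 'shova' greedily, digraphs first:
  'sh' -> digraph (1 consonant phoneme) (phonemes so far: 1)
  'o' -> vowel phoneme (phonemes so far: 2)
  'v' -> consonant phoneme (phonemes so far: 3)
  'a' -> vowel phoneme (phonemes so far: 4)
Total phonemes: 4

4


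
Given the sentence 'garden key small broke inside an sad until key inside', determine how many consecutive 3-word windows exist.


Word trigrams from [10] words:
  Trigram 1: (garden key small)
  Trigram 2: (key small broke)
  Trigram 3: (small broke inside)
  Trigram 4: (broke inside an)
  Trigram 5: (inside an sad)
  Trigram 6: (an sad until)
  Trigram 7: (sad until key)
  Trigram 8: (until key inside)
Total word trigrams: 10 - 2 = 8

8


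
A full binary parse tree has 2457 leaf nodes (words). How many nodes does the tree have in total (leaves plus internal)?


Leaf nodes (terminals): 2457
Internal nodes = n - 1 = 2457 - 1 = 2456
Total = leaves + internal = 2457 + 2456 = 4913

4913


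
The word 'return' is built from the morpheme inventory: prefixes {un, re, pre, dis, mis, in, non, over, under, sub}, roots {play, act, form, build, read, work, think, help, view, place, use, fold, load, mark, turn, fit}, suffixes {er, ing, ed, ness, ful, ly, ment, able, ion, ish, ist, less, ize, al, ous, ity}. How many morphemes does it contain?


Segmenting 'return' against the inventory:
  're' -> prefix (morpheme 1)
  'turn' -> root (morpheme 2)
Total morphemes: 2

2


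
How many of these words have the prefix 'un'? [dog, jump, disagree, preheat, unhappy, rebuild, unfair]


Checking each word for prefix 'un':
  'dog' -> no (count: 0)
  'jump' -> no (count: 0)
  'disagree' -> no (count: 0)
  'preheat' -> no (count: 0)
  'unhappy' -> YES, starts with 'un' (count: 1)
  'rebuild' -> no (count: 1)
  'unfair' -> YES, starts with 'un' (count: 2)
Total with prefix 'un': 2

2


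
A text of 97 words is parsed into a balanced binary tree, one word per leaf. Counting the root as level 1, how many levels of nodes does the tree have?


In a balanced binary tree with n leaves the deepest leaf is ceil(log2(n)) edges below the root,
so counting node levels inclusive of root and leaves gives ceil(log2(n)) + 1 levels.
log2(97) = 6.5999
ceil(6.5999) = 7
levels = 7 + 1 = 8

8


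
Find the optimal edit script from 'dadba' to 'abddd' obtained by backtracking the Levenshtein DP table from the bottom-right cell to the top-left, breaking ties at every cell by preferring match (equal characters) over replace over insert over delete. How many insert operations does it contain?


Edit distance = 4. Backtracking from cell (5, 5) with preference match > replace > insert > delete,
then listing the resulting alignment 'dadba' -> 'abddd' left to right:
  Step 1: replace d->a
  Step 2: replace a->b
  Step 3: keep 'd'
  Step 4: replace b->d
  Step 5: replace a->d
Total insertions: 0

0


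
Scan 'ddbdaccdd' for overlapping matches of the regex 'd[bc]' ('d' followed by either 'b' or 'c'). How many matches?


Pattern: d[bc] means 'd' followed by either 'b' or 'c'.
Scanning 'ddbdaccdd' position-by-position:
  Pos 0: window 'dd' -> no
  Pos 1: window 'db' -> MATCH
  Pos 2: window 'bd' -> no
  Pos 3: window 'da' -> no
  Pos 4: window 'ac' -> no
  Pos 5: window 'cc' -> no
  Pos 6: window 'cd' -> no
  Pos 7: window 'dd' -> no
  Pos 8: window 'd' -> no
Total matches: 1

1


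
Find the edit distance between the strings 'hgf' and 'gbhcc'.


Building DP table for s1='hgf' (len 3) and s2='gbhcc' (len 5):
       g  b  h  c  c
    0  1  2  3  4  5
  h 1  1  2  2  3  4
  g 2  1  2  3  3  4
  f 3  2  2  3  4  4
Edit distance = dp[3][5] = 4

4


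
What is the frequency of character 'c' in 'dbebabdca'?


Scanning 'dbebabdca' for 'c':
  Position 7: 'c' -> MATCH (count: 1)
Total occurrences of 'c': 1

1


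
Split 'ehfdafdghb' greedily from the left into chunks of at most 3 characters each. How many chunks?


'ehfdafdghb' has 10 characters.
Chunking with max size 3:
  Chunk 1: 'ehf' (positions 0-2)
  Chunk 2: 'daf' (positions 3-5)
  Chunk 3: 'dgh' (positions 6-8)
  Chunk 4: 'b' (positions 9-9)
Total chunks: ceil(10 / 3) = 4

4


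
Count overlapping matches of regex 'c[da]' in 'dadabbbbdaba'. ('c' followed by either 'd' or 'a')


Pattern: c[da] means 'c' followed by either 'd' or 'a'.
Scanning 'dadabbbbdaba' position-by-position:
  Pos 0: window 'da' -> no
  Pos 1: window 'ad' -> no
  Pos 2: window 'da' -> no
  Pos 3: window 'ab' -> no
  Pos 4: window 'bb' -> no
  Pos 5: window 'bb' -> no
  Pos 6: window 'bb' -> no
  Pos 7: window 'bd' -> no
  Pos 8: window 'da' -> no
  Pos 9: window 'ab' -> no
  Pos 10: window 'ba' -> no
  Pos 11: window 'a' -> no
Total matches: 0

0


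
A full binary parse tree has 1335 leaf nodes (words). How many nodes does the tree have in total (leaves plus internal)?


Leaf nodes (terminals): 1335
Internal nodes = n - 1 = 1335 - 1 = 1334
Total = leaves + internal = 1335 + 1334 = 2669

2669


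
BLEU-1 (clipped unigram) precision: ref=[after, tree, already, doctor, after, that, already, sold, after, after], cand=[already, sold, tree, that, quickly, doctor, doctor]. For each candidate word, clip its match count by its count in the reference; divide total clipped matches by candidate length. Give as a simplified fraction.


Reference word counts: {'after': 4, 'already': 2, 'doctor': 1, 'sold': 1, 'that': 1, 'tree': 1}
Checking each candidate word (with clipping):
  'already' -> in reference (ref count 2, used 1/2) -> match (matches: 1)
  'sold' -> in reference (ref count 1, used 1/1) -> match (matches: 2)
  'tree' -> in reference (ref count 1, used 1/1) -> match (matches: 3)
  'that' -> in reference (ref count 1, used 1/1) -> match (matches: 4)
  'quickly' -> not in reference -> no match (matches: 4)
  'doctor' -> in reference (ref count 1, used 1/1) -> match (matches: 5)
  'doctor' -> ref count 1 already used up (1/1) -> clipped, no match (matches: 5)
Clipped matches: 5, Candidate length: 7
Precision = 5/7

5/7


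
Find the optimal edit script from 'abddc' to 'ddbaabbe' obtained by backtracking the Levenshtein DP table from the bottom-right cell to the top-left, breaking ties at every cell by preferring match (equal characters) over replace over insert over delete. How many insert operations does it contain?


Edit distance = 7. Backtracking from cell (5, 8) with preference match > replace > insert > delete,
then listing the resulting alignment 'abddc' -> 'ddbaabbe' left to right:
  Step 1: insert 'd' [insertion #1]
  Step 2: insert 'd' [insertion #2]
  Step 3: insert 'b' [insertion #3]
  Step 4: keep 'a'
  Step 5: replace b->a
  Step 6: replace d->b
  Step 7: replace d->b
  Step 8: replace c->e
Total insertions: 3

3
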